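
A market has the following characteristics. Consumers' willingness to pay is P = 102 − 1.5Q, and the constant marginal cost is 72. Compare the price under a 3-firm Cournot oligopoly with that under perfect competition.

With 3 symmetric Cournot firms, each firm's FOC gives 102 − 6q = 72, so q = 5, Q = 3·5 = 15, and P = 79.5.
Under competition P = MC = 72, so Q = (102 − 72)/1.5 = 20.

Cournot: P = 79.5; Competition: P = 72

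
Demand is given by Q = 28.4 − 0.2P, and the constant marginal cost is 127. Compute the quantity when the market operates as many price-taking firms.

Q = 3

Inverting demand: P = 142 − 5Q.
Perfect competition: P = MC = 127, so 142 − 5Q = 127 and Q = 3.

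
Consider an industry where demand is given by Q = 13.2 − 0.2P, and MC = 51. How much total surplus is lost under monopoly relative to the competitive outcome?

Inverting demand: P = 66 − 5Q.
Under competition P = MC = 51, so Q = (66 − 51)/5 = 3.
Monopoly sets MR = MC: 66 − 10Q = 51 ⇒ Q = 1.5, P = 66 − 5·1.5 = 58.5.
DWL is the triangle between Q = 1.5 and Q = 3: ½·(3 − 1.5)·(58.5 − 51) = 5.625.

DWL = 5.625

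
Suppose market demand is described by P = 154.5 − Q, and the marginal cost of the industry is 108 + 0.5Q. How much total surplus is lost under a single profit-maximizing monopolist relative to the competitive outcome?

Under competition P = MC: 154.5 − Q = 108 + 0.5Q ⇒ Q = 31, P = 123.5.
Monopoly sets MR = MC: 154.5 − 2Q = 108 + 0.5Q ⇒ Q = 18.6, P = 154.5 − 18.6 = 135.9.
CS = ½·(154.5 − 123.5)·31 = 480.5; PS = (123.5·31 − 108·31 − ½·0.5·31²) = 240.25; TS = 720.75.
CS = ½·(154.5 − 135.9)·18.6 = 172.98; PS = (135.9·18.6 − 108·18.6 − ½·0.5·18.6²) = 432.45; TS = 605.43.
DWL = 720.75 − 605.43 = 115.32.

DWL = 115.32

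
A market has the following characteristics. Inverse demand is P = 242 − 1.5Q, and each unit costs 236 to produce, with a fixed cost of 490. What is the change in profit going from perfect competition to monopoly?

Perfect competition: P = MC = 236, so 242 − 1.5Q = 236 and Q = 4.
Profit = (236 − 236)·4 − 490 = −490.
The monopolist equates marginal revenue to marginal cost: 242 − 3Q = 236, so Q = 2. From demand, P = 239.
Profit = (239 − 236)·2 − 490 = −484.
Change in profit: −484 − −490 = 6.

Profit rises by 6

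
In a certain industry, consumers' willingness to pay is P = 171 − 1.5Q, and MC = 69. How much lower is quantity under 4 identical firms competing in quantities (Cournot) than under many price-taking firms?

Q falls by 13.6

Under competition P = MC = 69, so Q = (171 − 69)/1.5 = 68.
In a 4-firm Cournot equilibrium, symmetry and the first-order condition give q = (171 − 69)/(7.5) = 13.6. So Q = 54.4 and P = 89.4.
Change in quantity: 54.4 − 68 = −13.6.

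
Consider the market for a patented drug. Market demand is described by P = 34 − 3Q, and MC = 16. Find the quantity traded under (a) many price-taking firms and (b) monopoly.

Perfect competition: P = MC = 16, so 34 − 3Q = 16 and Q = 6.
Monopoly sets MR = MC: 34 − 6Q = 16 ⇒ Q = 3, P = 34 − 3·3 = 25.

Competition: Q = 6; Monopoly: Q = 3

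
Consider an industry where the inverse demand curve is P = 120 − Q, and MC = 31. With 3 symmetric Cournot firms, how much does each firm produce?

With 3 symmetric Cournot firms, each firm's FOC gives 120 − 4q = 31, so q = 22.25, Q = 3·22.25 = 66.75, and P = 53.25.

q_i = 22.25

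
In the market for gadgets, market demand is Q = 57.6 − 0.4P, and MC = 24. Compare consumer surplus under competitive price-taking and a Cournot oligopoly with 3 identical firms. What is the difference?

CS falls by 1260

Inverting demand: P = 144 − 2.5Q.
Under competition P = MC = 24, so Q = (144 − 24)/2.5 = 48.
CS = ½·(144 − 24)·48 = 2880.
Cournot with 3 identical firms: the symmetric best-response condition is 144 − 10q = 24. Each firm produces q = 12, total output Q = 36, price P = 54.
CS = ½·(144 − 54)·36 = 1620.
Change in consumer surplus: 1620 − 2880 = −1260.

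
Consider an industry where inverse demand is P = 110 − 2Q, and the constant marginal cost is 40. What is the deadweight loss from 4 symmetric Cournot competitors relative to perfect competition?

Competitive firms price at marginal cost: P = 40, giving Q = 35.
Cournot with 4 identical firms: the symmetric best-response condition is 110 − 10q = 40. Each firm produces q = 7, total output Q = 28, price P = 54.
DWL is the triangle between Q = 28 and Q = 35: ½·(35 − 28)·(54 − 40) = 49.

DWL = 49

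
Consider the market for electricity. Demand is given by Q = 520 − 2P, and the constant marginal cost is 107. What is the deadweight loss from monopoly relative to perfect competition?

DWL = 5852.25

Inverting demand: P = 260 − 0.5Q.
Competitive firms price at marginal cost: P = 107, giving Q = 306.
The monopolist equates marginal revenue to marginal cost: 260 − Q = 107, so Q = 153. From demand, P = 183.5.
DWL is the triangle between Q = 153 and Q = 306: ½·(306 − 153)·(183.5 − 107) = 5852.25.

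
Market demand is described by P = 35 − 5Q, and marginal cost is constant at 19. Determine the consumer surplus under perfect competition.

Perfect competition: P = MC = 19, so 35 − 5Q = 19 and Q = 3.2.
CS = ½·(35 − 19)·3.2 = 25.6.

CS = 25.6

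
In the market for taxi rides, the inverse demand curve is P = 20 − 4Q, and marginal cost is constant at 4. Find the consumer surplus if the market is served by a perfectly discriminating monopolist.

CS = 0

Under first-degree price discrimination the firm charges each unit its demand price and produces up to where P = MC, i.e. Q = 4. Consumer surplus is zero; producer surplus equals total surplus.
CS = 0.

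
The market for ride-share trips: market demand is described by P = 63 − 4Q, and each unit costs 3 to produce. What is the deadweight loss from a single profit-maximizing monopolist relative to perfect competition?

DWL = 112.5

Perfect competition: P = MC = 3, so 63 − 4Q = 3 and Q = 15.
A monopolist chooses Q where MR = MC. MR = 63 − 8Q; setting this equal to 3 gives Q = 7.5 and P = 33.
DWL is the triangle between Q = 7.5 and Q = 15: ½·(15 − 7.5)·(33 − 3) = 112.5.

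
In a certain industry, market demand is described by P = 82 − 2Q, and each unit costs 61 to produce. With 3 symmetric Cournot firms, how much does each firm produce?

In a 3-firm Cournot equilibrium, symmetry and the first-order condition give q = (82 − 61)/(8) = 2.625. So Q = 7.875 and P = 66.25.

q_i = 2.625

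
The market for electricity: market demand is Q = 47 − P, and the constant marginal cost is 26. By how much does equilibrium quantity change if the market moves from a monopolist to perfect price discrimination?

Q rises by 10.5

Inverting demand: P = 47 − Q.
The monopolist equates marginal revenue to marginal cost: 47 − 2Q = 26, so Q = 10.5. From demand, P = 36.5.
A perfectly discriminating monopolist sells every unit with P(Q) ≥ MC(Q), so output equals the competitive quantity Q = 21. Each buyer pays their reservation price, so CS = 0 and the firm captures all surplus.
Change in equilibrium quantity: 21 − 10.5 = 10.5.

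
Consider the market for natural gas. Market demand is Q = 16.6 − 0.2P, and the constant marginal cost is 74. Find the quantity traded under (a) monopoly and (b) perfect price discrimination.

Monopoly: Q = 0.9; Perfect PD: Q = 1.8

Inverting demand: P = 83 − 5Q.
The monopolist equates marginal revenue to marginal cost: 83 − 10Q = 74, so Q = 0.9. From demand, P = 78.5.
With perfect price discrimination, output is the efficient level Q = 1.8 (where demand meets MC), but every buyer pays their willingness to pay: CS = 0 and PS = total surplus.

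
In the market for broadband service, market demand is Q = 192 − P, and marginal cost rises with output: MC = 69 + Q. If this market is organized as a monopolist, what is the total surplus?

Inverting demand: P = 192 − Q.
Monopoly sets MR = MC: 192 − 2Q = 69 + Q ⇒ Q = 41, P = 192 − 41 = 151.
CS = ½·(192 − 151)·41 = 840.5; PS = (151·41 − 69·41 − ½·1·41²) = 2521.5; TS = 3362.

TS = 3362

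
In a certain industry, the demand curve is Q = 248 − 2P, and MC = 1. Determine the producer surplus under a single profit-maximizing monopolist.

Inverting demand: P = 124 − 0.5Q.
Monopoly sets MR = MC: 124 − Q = 1 ⇒ Q = 123, P = 124 − 0.5·123 = 62.5.
PS = (62.5 − 1)·123 = 7564.5.

PS = 7564.5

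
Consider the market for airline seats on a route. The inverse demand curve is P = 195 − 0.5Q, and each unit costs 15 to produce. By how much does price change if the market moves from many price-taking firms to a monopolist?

Perfect competition: P = MC = 15, so 195 − 0.5Q = 15 and Q = 360.
Monopoly sets MR = MC: 195 − Q = 15 ⇒ Q = 180, P = 195 − 0.5·180 = 105.
Change in price: 105 − 15 = 90.

P rises by 90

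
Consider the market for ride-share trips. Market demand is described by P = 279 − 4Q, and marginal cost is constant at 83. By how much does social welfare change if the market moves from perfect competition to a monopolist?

Under competition P = MC = 83, so Q = (279 − 83)/4 = 49.
CS = ½·(279 − 83)·49 = 4802; PS = (83 − 83)·49 = 0; TS = 4802.
A monopolist chooses Q where MR = MC. MR = 279 − 8Q; setting this equal to 83 gives Q = 24.5 and P = 181.
CS = ½·(279 − 181)·24.5 = 1200.5; PS = (181 − 83)·24.5 = 2401; TS = 3601.5.
Change in social welfare: 3601.5 − 4802 = −1200.5.

TS falls by 1200.5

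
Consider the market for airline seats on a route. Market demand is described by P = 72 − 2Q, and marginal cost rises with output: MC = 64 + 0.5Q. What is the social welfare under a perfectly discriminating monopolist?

A perfectly discriminating monopolist sells every unit with P(Q) ≥ MC(Q), so output equals the competitive quantity Q = 3.2. Each buyer pays their reservation price, so CS = 0 and the firm captures all surplus.
TS = 12.8 (equal to competitive TS).

TS = 12.8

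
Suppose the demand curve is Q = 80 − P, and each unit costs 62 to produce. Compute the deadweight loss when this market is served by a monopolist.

Inverting demand: P = 80 − Q.
Perfect competition: P = MC = 62, so 80 − Q = 62 and Q = 18.
The monopolist equates marginal revenue to marginal cost: 80 − 2Q = 62, so Q = 9. From demand, P = 71.
DWL is the triangle between Q = 9 and Q = 18: ½·(18 − 9)·(71 − 62) = 40.5.

DWL = 40.5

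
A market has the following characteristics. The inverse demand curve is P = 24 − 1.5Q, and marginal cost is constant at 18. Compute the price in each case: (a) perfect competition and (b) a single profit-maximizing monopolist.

Competitive firms price at marginal cost: P = 18, giving Q = 4.
Monopoly sets MR = MC: 24 − 3Q = 18 ⇒ Q = 2, P = 24 − 1.5·2 = 21.

Competition: P = 18; Monopoly: P = 21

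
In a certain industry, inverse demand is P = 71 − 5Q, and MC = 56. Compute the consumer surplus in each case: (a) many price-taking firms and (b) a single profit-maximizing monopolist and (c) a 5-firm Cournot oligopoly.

Competition: CS = 22.5; Monopoly: CS = 5.625; Cournot: CS = 15.625

Competitive firms price at marginal cost: P = 56, giving Q = 3.
CS = ½·(71 − 56)·3 = 22.5.
Monopoly sets MR = MC: 71 − 10Q = 56 ⇒ Q = 1.5, P = 71 − 5·1.5 = 63.5.
CS = ½·(71 − 63.5)·1.5 = 5.625.
In a 5-firm Cournot equilibrium, symmetry and the first-order condition give q = (71 − 56)/(30) = 0.5. So Q = 2.5 and P = 58.5.
CS = ½·(71 − 58.5)·2.5 = 15.625.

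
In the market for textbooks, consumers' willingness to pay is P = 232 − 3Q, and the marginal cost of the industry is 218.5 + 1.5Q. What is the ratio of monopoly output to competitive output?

Monopoly sets MR = MC: 232 − 6Q = 218.5 + 1.5Q ⇒ Q = 1.8, P = 232 − 3·1.8 = 226.6.
Competitive equilibrium sets price equal to marginal cost: 232 − 3Q = 218.5 + 1.5Q, so Q = 3 and P = 223.
Ratio Q_m/Q_c = 1.8/3 = 0.6.

Q_m/Q_c = 0.6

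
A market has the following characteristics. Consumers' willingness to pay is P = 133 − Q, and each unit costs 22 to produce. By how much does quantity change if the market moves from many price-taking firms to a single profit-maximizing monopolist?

Q falls by 55.5

Under competition P = MC = 22, so Q = (133 − 22)/1 = 111.
Monopoly sets MR = MC: 133 − 2Q = 22 ⇒ Q = 55.5, P = 133 − 55.5 = 77.5.
Change in quantity: 55.5 − 111 = −55.5.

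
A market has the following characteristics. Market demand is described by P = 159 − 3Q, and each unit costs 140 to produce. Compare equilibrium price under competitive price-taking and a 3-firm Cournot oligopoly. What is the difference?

Perfect competition: P = MC = 140, so 159 − 3Q = 140 and Q = 19/3.
With 3 symmetric Cournot firms, each firm's FOC gives 159 − 12q = 140, so q = 19/12, Q = 3·19/12 = 4.75, and P = 144.75.
Change in equilibrium price: 144.75 − 140 = 4.75.

P rises by 4.75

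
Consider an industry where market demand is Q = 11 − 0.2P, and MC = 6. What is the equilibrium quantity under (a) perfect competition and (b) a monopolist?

Competition: Q = 9.8; Monopoly: Q = 4.9

Inverting demand: P = 55 − 5Q.
Under competition P = MC = 6, so Q = (55 − 6)/5 = 9.8.
Monopoly sets MR = MC: 55 − 10Q = 6 ⇒ Q = 4.9, P = 55 − 5·4.9 = 30.5.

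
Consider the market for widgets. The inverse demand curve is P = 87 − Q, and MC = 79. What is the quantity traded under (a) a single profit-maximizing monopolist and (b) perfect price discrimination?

Monopoly: Q = 4; Perfect PD: Q = 8

Monopoly sets MR = MC: 87 − 2Q = 79 ⇒ Q = 4, P = 87 − 4 = 83.
With perfect price discrimination, output is the efficient level Q = 8 (where demand meets MC), but every buyer pays their willingness to pay: CS = 0 and PS = total surplus.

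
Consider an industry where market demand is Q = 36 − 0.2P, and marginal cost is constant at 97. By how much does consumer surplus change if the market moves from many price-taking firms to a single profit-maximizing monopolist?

Consumer surplus falls by 516.675

Inverting demand: P = 180 − 5Q.
Competitive firms price at marginal cost: P = 97, giving Q = 16.6.
CS = ½·(180 − 97)·16.6 = 688.9.
The monopolist equates marginal revenue to marginal cost: 180 − 10Q = 97, so Q = 8.3. From demand, P = 138.5.
CS = ½·(180 − 138.5)·8.3 = 172.225.
Change in consumer surplus: 172.225 − 688.9 = −516.675.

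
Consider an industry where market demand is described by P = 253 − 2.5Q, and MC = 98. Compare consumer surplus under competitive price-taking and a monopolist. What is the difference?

Competitive firms price at marginal cost: P = 98, giving Q = 62.
CS = ½·(253 − 98)·62 = 4805.
Monopoly sets MR = MC: 253 − 5Q = 98 ⇒ Q = 31, P = 253 − 2.5·31 = 175.5.
CS = ½·(253 − 175.5)·31 = 1201.25.
Change in consumer surplus: 1201.25 − 4805 = −3603.75.

Consumer surplus falls by 3603.75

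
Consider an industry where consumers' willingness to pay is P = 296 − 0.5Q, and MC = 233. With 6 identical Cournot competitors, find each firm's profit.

π_i = 162

Cournot with 6 identical firms: the symmetric best-response condition is 296 − 3.5q = 233. Each firm produces q = 18, total output Q = 108, price P = 242.
Each firm's profit = (242 − 233)·18 = 162.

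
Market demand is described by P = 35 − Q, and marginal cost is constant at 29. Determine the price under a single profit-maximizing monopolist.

Monopoly sets MR = MC: 35 − 2Q = 29 ⇒ Q = 3, P = 35 − 3 = 32.

P = 32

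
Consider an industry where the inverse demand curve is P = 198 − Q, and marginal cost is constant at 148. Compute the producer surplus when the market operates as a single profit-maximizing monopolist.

PS = 625

A monopolist chooses Q where MR = MC. MR = 198 − 2Q; setting this equal to 148 gives Q = 25 and P = 173.
PS = (173 − 148)·25 = 625.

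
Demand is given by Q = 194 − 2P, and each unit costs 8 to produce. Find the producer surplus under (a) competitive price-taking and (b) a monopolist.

Inverting demand: P = 97 − 0.5Q.
Perfect competition: P = MC = 8, so 97 − 0.5Q = 8 and Q = 178.
PS = (8 − 8)·178 = 0.
A monopolist chooses Q where MR = MC. MR = 97 − Q; setting this equal to 8 gives Q = 89 and P = 52.5.
PS = (52.5 − 8)·89 = 3960.5.

Competition: PS = 0; Monopoly: PS = 3960.5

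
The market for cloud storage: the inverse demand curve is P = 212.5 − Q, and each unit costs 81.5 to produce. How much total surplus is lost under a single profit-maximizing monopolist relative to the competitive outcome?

DWL = 2145.125

Under competition P = MC = 81.5, so Q = (212.5 − 81.5)/1 = 131.
A monopolist chooses Q where MR = MC. MR = 212.5 − 2Q; setting this equal to 81.5 gives Q = 65.5 and P = 147.
DWL is the triangle between Q = 65.5 and Q = 131: ½·(131 − 65.5)·(147 − 81.5) = 2145.125.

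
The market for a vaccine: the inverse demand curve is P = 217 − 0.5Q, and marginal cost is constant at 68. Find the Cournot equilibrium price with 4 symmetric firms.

With 4 symmetric Cournot firms, each firm's FOC gives 217 − 2.5q = 68, so q = 59.6, Q = 4·59.6 = 238.4, and P = 97.8.

P = 97.8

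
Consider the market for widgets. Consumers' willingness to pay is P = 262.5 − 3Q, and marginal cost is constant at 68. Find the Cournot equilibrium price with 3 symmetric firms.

P = 116.625

With 3 symmetric Cournot firms, each firm's FOC gives 262.5 − 12q = 68, so q = 389/24, Q = 3·389/24 = 48.625, and P = 116.625.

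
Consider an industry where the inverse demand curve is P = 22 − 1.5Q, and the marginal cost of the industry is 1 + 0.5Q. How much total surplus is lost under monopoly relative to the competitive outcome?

Competitive equilibrium sets price equal to marginal cost: 22 − 1.5Q = 1 + 0.5Q, so Q = 10.5 and P = 6.25.
Monopoly sets MR = MC: 22 − 3Q = 1 + 0.5Q ⇒ Q = 6, P = 22 − 1.5·6 = 13.
CS = ½·(22 − 6.25)·10.5 = 1323/16; PS = (6.25·10.5 − 1·10.5 − ½·0.5·10.5²) = 441/16; TS = 110.25.
CS = ½·(22 − 13)·6 = 27; PS = (13·6 − 1·6 − ½·0.5·6²) = 63; TS = 90.
DWL = 110.25 − 90 = 20.25.

DWL = 20.25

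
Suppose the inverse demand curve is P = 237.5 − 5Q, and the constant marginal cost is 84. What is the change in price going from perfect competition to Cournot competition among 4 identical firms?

Price rises by 30.7

Under competition P = MC = 84, so Q = (237.5 − 84)/5 = 30.7.
In a 4-firm Cournot equilibrium, symmetry and the first-order condition give q = (237.5 − 84)/(25) = 6.14. So Q = 24.56 and P = 114.7.
Change in price: 114.7 − 84 = 30.7.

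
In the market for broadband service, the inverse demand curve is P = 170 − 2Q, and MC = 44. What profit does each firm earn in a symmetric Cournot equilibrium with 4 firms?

π_i = 317.52

In a 4-firm Cournot equilibrium, symmetry and the first-order condition give q = (170 − 44)/(10) = 12.6. So Q = 50.4 and P = 69.2.
Each firm's profit = (69.2 − 44)·12.6 = 317.52.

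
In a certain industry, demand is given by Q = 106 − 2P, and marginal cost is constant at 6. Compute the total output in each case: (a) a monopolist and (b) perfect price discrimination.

Monopoly: Q = 47; Perfect PD: Q = 94

Inverting demand: P = 53 − 0.5Q.
The monopolist equates marginal revenue to marginal cost: 53 − Q = 6, so Q = 47. From demand, P = 29.5.
Under first-degree price discrimination the firm charges each unit its demand price and produces up to where P = MC, i.e. Q = 94. Consumer surplus is zero; producer surplus equals total surplus.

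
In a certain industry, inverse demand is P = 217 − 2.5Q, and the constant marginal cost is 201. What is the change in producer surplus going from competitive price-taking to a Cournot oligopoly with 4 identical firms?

Perfect competition: P = MC = 201, so 217 − 2.5Q = 201 and Q = 6.4.
PS = (201 − 201)·6.4 = 0.
In a 4-firm Cournot equilibrium, symmetry and the first-order condition give q = (217 − 201)/(12.5) = 1.28. So Q = 5.12 and P = 204.2.
PS = (204.2 − 201)·5.12 = 16.384.
Change in producer surplus: 16.384 − 0 = 16.384.

Producer surplus rises by 16.384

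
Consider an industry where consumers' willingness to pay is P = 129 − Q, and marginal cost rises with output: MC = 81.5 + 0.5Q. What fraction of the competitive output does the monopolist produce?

Q_m/Q_c = 0.6

A monopolist chooses Q where MR = MC. MR = 129 − 2Q; setting this equal to 81.5 + 0.5Q gives Q = 19 and P = 110.
Competitive equilibrium sets price equal to marginal cost: 129 − Q = 81.5 + 0.5Q, so Q = 95/3 and P = 292/3.
Ratio Q_m/Q_c = 19/(95/3) = 0.6.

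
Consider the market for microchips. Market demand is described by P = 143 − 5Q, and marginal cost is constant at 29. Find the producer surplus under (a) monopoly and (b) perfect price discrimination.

Monopoly: PS = 649.8; Perfect PD: PS = 1299.6

Monopoly sets MR = MC: 143 − 10Q = 29 ⇒ Q = 11.4, P = 143 − 5·11.4 = 86.
PS = (86 − 29)·11.4 = 649.8.
Under first-degree price discrimination the firm charges each unit its demand price and produces up to where P = MC, i.e. Q = 22.8. Consumer surplus is zero; producer surplus equals total surplus.
PS = ½·(143 − 29)·22.8 = 1299.6.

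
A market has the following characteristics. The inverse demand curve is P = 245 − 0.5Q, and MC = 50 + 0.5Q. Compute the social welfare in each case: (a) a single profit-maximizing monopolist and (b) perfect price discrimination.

Monopoly: TS = 16900; Perfect PD: TS = 19012.5

A monopolist chooses Q where MR = MC. MR = 245 − Q; setting this equal to 50 + 0.5Q gives Q = 130 and P = 180.
CS = ½·(245 − 180)·130 = 4225; PS = (180·130 − 50·130 − ½·0.5·130²) = 12675; TS = 16900.
With perfect price discrimination, output is the efficient level Q = 195 (where demand meets MC), but every buyer pays their willingness to pay: CS = 0 and PS = total surplus.
TS = 19012.5 (equal to competitive TS).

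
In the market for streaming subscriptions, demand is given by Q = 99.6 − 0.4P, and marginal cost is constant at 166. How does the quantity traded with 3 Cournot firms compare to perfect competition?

Cournot: Q = 24.9; Competition: Q = 33.2

Inverting demand: P = 249 − 2.5Q.
In a 3-firm Cournot equilibrium, symmetry and the first-order condition give q = (249 − 166)/(10) = 8.3. So Q = 24.9 and P = 186.75.
Perfect competition: P = MC = 166, so 249 − 2.5Q = 166 and Q = 33.2.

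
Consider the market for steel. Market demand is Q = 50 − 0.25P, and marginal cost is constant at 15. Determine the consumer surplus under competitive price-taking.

Inverting demand: P = 200 − 4Q.
Under competition P = MC = 15, so Q = (200 − 15)/4 = 46.25.
CS = ½·(200 − 15)·46.25 = 4278.125.

CS = 4278.125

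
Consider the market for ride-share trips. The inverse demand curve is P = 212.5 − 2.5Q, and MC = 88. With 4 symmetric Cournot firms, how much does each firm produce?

q_i = 9.96

With 4 symmetric Cournot firms, each firm's FOC gives 212.5 − 12.5q = 88, so q = 9.96, Q = 4·9.96 = 39.84, and P = 112.9.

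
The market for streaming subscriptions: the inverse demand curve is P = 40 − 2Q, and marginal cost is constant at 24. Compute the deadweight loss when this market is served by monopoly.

Under competition P = MC = 24, so Q = (40 − 24)/2 = 8.
A monopolist chooses Q where MR = MC. MR = 40 − 4Q; setting this equal to 24 gives Q = 4 and P = 32.
DWL is the triangle between Q = 4 and Q = 8: ½·(8 − 4)·(32 − 24) = 16.

DWL = 16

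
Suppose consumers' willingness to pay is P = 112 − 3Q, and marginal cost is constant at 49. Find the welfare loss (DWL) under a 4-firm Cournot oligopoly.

Under competition P = MC = 49, so Q = (112 − 49)/3 = 21.
With 4 symmetric Cournot firms, each firm's FOC gives 112 − 15q = 49, so q = 4.2, Q = 4·4.2 = 16.8, and P = 61.6.
DWL is the triangle between Q = 16.8 and Q = 21: ½·(21 − 16.8)·(61.6 − 49) = 26.46.

DWL = 26.46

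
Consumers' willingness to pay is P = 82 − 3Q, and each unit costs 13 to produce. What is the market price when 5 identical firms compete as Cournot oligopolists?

P = 24.5

In a 5-firm Cournot equilibrium, symmetry and the first-order condition give q = (82 − 13)/(18) = 23/6. So Q = 115/6 and P = 24.5.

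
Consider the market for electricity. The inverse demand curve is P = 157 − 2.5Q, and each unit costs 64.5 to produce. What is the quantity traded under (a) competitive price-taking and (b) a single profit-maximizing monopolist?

Competitive firms price at marginal cost: P = 64.5, giving Q = 37.
The monopolist equates marginal revenue to marginal cost: 157 − 5Q = 64.5, so Q = 18.5. From demand, P = 110.75.

Competition: Q = 37; Monopoly: Q = 18.5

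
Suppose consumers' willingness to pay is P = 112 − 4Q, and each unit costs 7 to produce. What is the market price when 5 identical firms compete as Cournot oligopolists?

Cournot with 5 identical firms: the symmetric best-response condition is 112 − 24q = 7. Each firm produces q = 4.375, total output Q = 21.875, price P = 24.5.

P = 24.5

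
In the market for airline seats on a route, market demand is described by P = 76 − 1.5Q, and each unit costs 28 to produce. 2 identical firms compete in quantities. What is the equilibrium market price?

Cournot with 2 identical firms: the symmetric best-response condition is 76 − 4.5q = 28. Each firm produces q = 32/3, total output Q = 64/3, price P = 44.

P = 44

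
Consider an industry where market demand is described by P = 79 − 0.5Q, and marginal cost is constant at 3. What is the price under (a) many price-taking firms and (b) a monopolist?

Competitive firms price at marginal cost: P = 3, giving Q = 152.
The monopolist equates marginal revenue to marginal cost: 79 − Q = 3, so Q = 76. From demand, P = 41.

Competition: P = 3; Monopoly: P = 41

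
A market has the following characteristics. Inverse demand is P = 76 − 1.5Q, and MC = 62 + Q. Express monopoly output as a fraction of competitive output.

A monopolist chooses Q where MR = MC. MR = 76 − 3Q; setting this equal to 62 + Q gives Q = 3.5 and P = 70.75.
Under competition P = MC: 76 − 1.5Q = 62 + Q ⇒ Q = 5.6, P = 67.6.
Ratio Q_m/Q_c = 3.5/5.6 = 0.625.

Q_m/Q_c = 0.625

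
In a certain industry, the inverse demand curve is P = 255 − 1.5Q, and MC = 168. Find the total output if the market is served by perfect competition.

Under competition P = MC = 168, so Q = (255 − 168)/1.5 = 58.

Q = 58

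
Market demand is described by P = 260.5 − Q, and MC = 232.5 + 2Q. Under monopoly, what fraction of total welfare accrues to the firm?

Monopoly sets MR = MC: 260.5 − 2Q = 232.5 + 2Q ⇒ Q = 7, P = 260.5 − 7 = 253.5.
CS = ½·(260.5 − 253.5)·7 = 24.5.
PS = P·Q − VC(Q) = 253.5·7 − (232.5·7 + ½·2·7²) = 98.
Share captured = PS/TS = 98/122.5 = 0.8.

PS/TS = 0.8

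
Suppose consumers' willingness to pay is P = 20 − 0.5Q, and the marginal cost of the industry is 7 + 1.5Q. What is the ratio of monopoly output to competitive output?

Q_m/Q_c = 0.8

The monopolist equates marginal revenue to marginal cost: 20 − Q = 7 + 1.5Q, so Q = 5.2. From demand, P = 17.4.
Competitive equilibrium sets price equal to marginal cost: 20 − 0.5Q = 7 + 1.5Q, so Q = 6.5 and P = 16.75.
Ratio Q_m/Q_c = 5.2/6.5 = 0.8.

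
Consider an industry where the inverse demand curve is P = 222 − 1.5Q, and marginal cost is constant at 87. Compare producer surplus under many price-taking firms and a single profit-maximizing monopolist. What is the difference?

PS rises by 3037.5

Competitive firms price at marginal cost: P = 87, giving Q = 90.
PS = (87 − 87)·90 = 0.
A monopolist chooses Q where MR = MC. MR = 222 − 3Q; setting this equal to 87 gives Q = 45 and P = 154.5.
PS = (154.5 − 87)·45 = 3037.5.
Change in producer surplus: 3037.5 − 0 = 3037.5.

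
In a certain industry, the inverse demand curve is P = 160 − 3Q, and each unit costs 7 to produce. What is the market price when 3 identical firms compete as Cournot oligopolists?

P = 45.25

With 3 symmetric Cournot firms, each firm's FOC gives 160 − 12q = 7, so q = 12.75, Q = 3·12.75 = 38.25, and P = 45.25.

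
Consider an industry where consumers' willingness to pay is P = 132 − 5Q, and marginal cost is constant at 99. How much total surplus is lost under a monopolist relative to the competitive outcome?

Under competition P = MC = 99, so Q = (132 − 99)/5 = 6.6.
The monopolist equates marginal revenue to marginal cost: 132 − 10Q = 99, so Q = 3.3. From demand, P = 115.5.
DWL is the triangle between Q = 3.3 and Q = 6.6: ½·(6.6 − 3.3)·(115.5 − 99) = 27.225.

DWL = 27.225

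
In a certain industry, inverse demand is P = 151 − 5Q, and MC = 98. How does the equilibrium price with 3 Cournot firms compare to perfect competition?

Cournot: P = 111.25; Competition: P = 98

Cournot with 3 identical firms: the symmetric best-response condition is 151 − 20q = 98. Each firm produces q = 2.65, total output Q = 7.95, price P = 111.25.
Competitive firms price at marginal cost: P = 98, giving Q = 10.6.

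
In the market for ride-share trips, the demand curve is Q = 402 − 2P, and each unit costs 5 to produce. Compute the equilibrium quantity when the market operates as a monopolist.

Q = 196

Inverting demand: P = 201 − 0.5Q.
A monopolist chooses Q where MR = MC. MR = 201 − Q; setting this equal to 5 gives Q = 196 and P = 103.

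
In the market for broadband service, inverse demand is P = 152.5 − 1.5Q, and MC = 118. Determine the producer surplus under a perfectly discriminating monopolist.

With perfect price discrimination, output is the efficient level Q = 23 (where demand meets MC), but every buyer pays their willingness to pay: CS = 0 and PS = total surplus.
PS = ½·(152.5 − 118)·23 = 396.75.

PS = 396.75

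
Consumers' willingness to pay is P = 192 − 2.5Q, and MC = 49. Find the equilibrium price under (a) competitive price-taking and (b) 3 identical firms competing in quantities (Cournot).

Competition: P = 49; Cournot: P = 84.75

Under competition P = MC = 49, so Q = (192 − 49)/2.5 = 57.2.
With 3 symmetric Cournot firms, each firm's FOC gives 192 − 10q = 49, so q = 14.3, Q = 3·14.3 = 42.9, and P = 84.75.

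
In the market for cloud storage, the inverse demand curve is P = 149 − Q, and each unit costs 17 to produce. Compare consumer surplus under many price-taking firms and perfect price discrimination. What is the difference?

Under competition P = MC = 17, so Q = (149 − 17)/1 = 132.
CS = ½·(149 − 17)·132 = 8712.
Under first-degree price discrimination the firm charges each unit its demand price and produces up to where P = MC, i.e. Q = 132. Consumer surplus is zero; producer surplus equals total surplus.
CS = 0.
Change in consumer surplus: 0 − 8712 = −8712.

Consumer surplus falls by 8712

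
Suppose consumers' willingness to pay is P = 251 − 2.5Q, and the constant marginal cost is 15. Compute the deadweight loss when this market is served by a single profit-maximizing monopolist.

Under competition P = MC = 15, so Q = (251 − 15)/2.5 = 94.4.
Monopoly sets MR = MC: 251 − 5Q = 15 ⇒ Q = 47.2, P = 251 − 2.5·47.2 = 133.
DWL is the triangle between Q = 47.2 and Q = 94.4: ½·(94.4 − 47.2)·(133 − 15) = 2784.8.

DWL = 2784.8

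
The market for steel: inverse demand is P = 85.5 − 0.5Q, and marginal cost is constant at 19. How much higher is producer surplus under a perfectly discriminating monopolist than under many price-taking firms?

Under competition P = MC = 19, so Q = (85.5 − 19)/0.5 = 133.
PS = (19 − 19)·133 = 0.
A perfectly discriminating monopolist sells every unit with P(Q) ≥ MC(Q), so output equals the competitive quantity Q = 133. Each buyer pays their reservation price, so CS = 0 and the firm captures all surplus.
PS = ½·(85.5 − 19)·133 = 4422.25.
Change in producer surplus: 4422.25 − 0 = 4422.25.

Producer surplus rises by 4422.25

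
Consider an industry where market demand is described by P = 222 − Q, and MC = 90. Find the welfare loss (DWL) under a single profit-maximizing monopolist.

Under competition P = MC = 90, so Q = (222 − 90)/1 = 132.
Monopoly sets MR = MC: 222 − 2Q = 90 ⇒ Q = 66, P = 222 − 66 = 156.
DWL is the triangle between Q = 66 and Q = 132: ½·(132 − 66)·(156 − 90) = 2178.

DWL = 2178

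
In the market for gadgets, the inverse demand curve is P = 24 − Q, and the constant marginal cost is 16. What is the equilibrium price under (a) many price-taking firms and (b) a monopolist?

Competition: P = 16; Monopoly: P = 20

Under competition P = MC = 16, so Q = (24 − 16)/1 = 8.
A monopolist chooses Q where MR = MC. MR = 24 − 2Q; setting this equal to 16 gives Q = 4 and P = 20.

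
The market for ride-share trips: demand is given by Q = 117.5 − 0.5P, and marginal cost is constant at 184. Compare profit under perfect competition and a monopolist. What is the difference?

Profit rises by 325.125

Inverting demand: P = 235 − 2Q.
Perfect competition: P = MC = 184, so 235 − 2Q = 184 and Q = 25.5.
Profit = (184 − 184)·25.5 = 0.
The monopolist equates marginal revenue to marginal cost: 235 − 4Q = 184, so Q = 12.75. From demand, P = 209.5.
Profit = (209.5 − 184)·12.75 = 325.125.
Change in profit: 325.125 − 0 = 325.125.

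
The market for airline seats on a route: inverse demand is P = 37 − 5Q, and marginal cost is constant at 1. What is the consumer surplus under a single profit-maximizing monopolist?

CS = 32.4

A monopolist chooses Q where MR = MC. MR = 37 − 10Q; setting this equal to 1 gives Q = 3.6 and P = 19.
CS = ½·(37 − 19)·3.6 = 32.4.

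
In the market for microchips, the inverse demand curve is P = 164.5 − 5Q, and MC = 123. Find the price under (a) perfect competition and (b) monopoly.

Perfect competition: P = MC = 123, so 164.5 − 5Q = 123 and Q = 8.3.
The monopolist equates marginal revenue to marginal cost: 164.5 − 10Q = 123, so Q = 4.15. From demand, P = 143.75.

Competition: P = 123; Monopoly: P = 143.75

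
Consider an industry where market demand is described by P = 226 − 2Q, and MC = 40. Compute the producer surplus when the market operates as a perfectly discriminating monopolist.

With perfect price discrimination, output is the efficient level Q = 93 (where demand meets MC), but every buyer pays their willingness to pay: CS = 0 and PS = total surplus.
PS = ½·(226 − 40)·93 = 8649.

PS = 8649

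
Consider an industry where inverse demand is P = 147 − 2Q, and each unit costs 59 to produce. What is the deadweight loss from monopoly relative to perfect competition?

DWL = 484

Perfect competition: P = MC = 59, so 147 − 2Q = 59 and Q = 44.
A monopolist chooses Q where MR = MC. MR = 147 − 4Q; setting this equal to 59 gives Q = 22 and P = 103.
DWL is the triangle between Q = 22 and Q = 44: ½·(44 − 22)·(103 − 59) = 484.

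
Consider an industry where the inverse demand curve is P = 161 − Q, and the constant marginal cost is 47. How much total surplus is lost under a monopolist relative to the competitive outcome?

DWL = 1624.5

Under competition P = MC = 47, so Q = (161 − 47)/1 = 114.
A monopolist chooses Q where MR = MC. MR = 161 − 2Q; setting this equal to 47 gives Q = 57 and P = 104.
DWL is the triangle between Q = 57 and Q = 114: ½·(114 − 57)·(104 − 47) = 1624.5.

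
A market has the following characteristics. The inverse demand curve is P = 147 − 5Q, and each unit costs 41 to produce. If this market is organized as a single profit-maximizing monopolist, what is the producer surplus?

PS = 561.8

Monopoly sets MR = MC: 147 − 10Q = 41 ⇒ Q = 10.6, P = 147 − 5·10.6 = 94.
PS = (94 − 41)·10.6 = 561.8.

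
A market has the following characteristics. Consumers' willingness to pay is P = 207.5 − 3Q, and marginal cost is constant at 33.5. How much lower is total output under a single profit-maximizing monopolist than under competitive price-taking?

Q falls by 29

Competitive firms price at marginal cost: P = 33.5, giving Q = 58.
Monopoly sets MR = MC: 207.5 − 6Q = 33.5 ⇒ Q = 29, P = 207.5 − 3·29 = 120.5.
Change in total output: 29 − 58 = −29.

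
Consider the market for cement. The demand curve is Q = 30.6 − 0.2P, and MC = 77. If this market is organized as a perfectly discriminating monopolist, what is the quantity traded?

Q = 15.2

Inverting demand: P = 153 − 5Q.
Under first-degree price discrimination the firm charges each unit its demand price and produces up to where P = MC, i.e. Q = 15.2. Consumer surplus is zero; producer surplus equals total surplus.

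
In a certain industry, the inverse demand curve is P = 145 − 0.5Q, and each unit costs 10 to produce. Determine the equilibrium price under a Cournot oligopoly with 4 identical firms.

P = 37

In a 4-firm Cournot equilibrium, symmetry and the first-order condition give q = (145 − 10)/(2.5) = 54. So Q = 216 and P = 37.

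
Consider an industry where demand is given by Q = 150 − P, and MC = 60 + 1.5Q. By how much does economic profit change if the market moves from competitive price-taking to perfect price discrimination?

Inverting demand: P = 150 − Q.
Under competition P = MC: 150 − Q = 60 + 1.5Q ⇒ Q = 36, P = 114.
Profit = 114·36 − (60·36 + ½·1.5·36²) = 972.
Under first-degree price discrimination the firm charges each unit its demand price and produces up to where P = MC, i.e. Q = 36. Consumer surplus is zero; producer surplus equals total surplus.
PS equals the full surplus area, 1620. Profit = 1620 = 1620.
Change in economic profit: 1620 − 972 = 648.

Economic profit rises by 648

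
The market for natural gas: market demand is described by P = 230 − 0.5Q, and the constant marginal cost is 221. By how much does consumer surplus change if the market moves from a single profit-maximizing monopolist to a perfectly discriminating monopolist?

Consumer surplus falls by 20.25

The monopolist equates marginal revenue to marginal cost: 230 − Q = 221, so Q = 9. From demand, P = 225.5.
CS = ½·(230 − 225.5)·9 = 20.25.
A perfectly discriminating monopolist sells every unit with P(Q) ≥ MC(Q), so output equals the competitive quantity Q = 18. Each buyer pays their reservation price, so CS = 0 and the firm captures all surplus.
CS = 0.
Change in consumer surplus: 0 − 20.25 = −20.25.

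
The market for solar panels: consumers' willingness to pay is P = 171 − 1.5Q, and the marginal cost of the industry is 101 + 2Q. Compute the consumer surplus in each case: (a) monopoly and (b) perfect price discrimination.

Monopoly: CS = 147; Perfect PD: CS = 0

Monopoly sets MR = MC: 171 − 3Q = 101 + 2Q ⇒ Q = 14, P = 171 − 1.5·14 = 150.
CS = ½·(171 − 150)·14 = 147.
With perfect price discrimination, output is the efficient level Q = 20 (where demand meets MC), but every buyer pays their willingness to pay: CS = 0 and PS = total surplus.
CS = 0.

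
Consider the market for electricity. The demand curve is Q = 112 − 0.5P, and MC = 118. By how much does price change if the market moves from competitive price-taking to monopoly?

Price rises by 53

Inverting demand: P = 224 − 2Q.
Under competition P = MC = 118, so Q = (224 − 118)/2 = 53.
The monopolist equates marginal revenue to marginal cost: 224 − 4Q = 118, so Q = 26.5. From demand, P = 171.
Change in price: 171 − 118 = 53.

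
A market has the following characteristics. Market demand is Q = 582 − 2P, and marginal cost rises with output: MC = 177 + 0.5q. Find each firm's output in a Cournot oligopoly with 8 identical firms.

q_i = 22.8

Inverting demand: P = 291 − 0.5Q.
Cournot with 8 identical firms: the symmetric best-response condition is 291 − 4.5q = 177 + 0.5q. Each firm produces q = 22.8, total output Q = 182.4, price P = 199.8.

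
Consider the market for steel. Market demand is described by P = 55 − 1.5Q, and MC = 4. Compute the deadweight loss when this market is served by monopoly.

Under competition P = MC = 4, so Q = (55 − 4)/1.5 = 34.
Monopoly sets MR = MC: 55 − 3Q = 4 ⇒ Q = 17, P = 55 − 1.5·17 = 29.5.
DWL is the triangle between Q = 17 and Q = 34: ½·(34 − 17)·(29.5 − 4) = 216.75.

DWL = 216.75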